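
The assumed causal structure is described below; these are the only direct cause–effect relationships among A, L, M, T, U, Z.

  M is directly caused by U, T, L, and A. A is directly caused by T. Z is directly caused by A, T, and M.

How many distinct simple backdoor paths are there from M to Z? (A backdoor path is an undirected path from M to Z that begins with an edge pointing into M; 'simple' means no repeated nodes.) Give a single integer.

4

A backdoor path from M to Z is any simple undirected path whose first edge points into M (i.e. leaves M via a parent).
Parents of M: {A, L, T, U}.
Enumerating:
  P1: M <- T -> A -> Z
  P2: M <- T -> Z
  P3: M <- A <- T -> Z
  P4: M <- A -> Z
That exhausts the simple backdoor paths. Count: 4.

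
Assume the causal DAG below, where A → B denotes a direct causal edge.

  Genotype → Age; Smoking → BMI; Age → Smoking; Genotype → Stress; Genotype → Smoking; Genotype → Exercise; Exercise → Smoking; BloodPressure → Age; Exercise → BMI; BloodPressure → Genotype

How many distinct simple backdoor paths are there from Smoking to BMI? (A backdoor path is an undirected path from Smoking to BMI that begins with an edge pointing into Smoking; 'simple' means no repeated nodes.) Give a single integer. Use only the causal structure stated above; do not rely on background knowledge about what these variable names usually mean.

A backdoor path from Smoking to BMI is any simple undirected path whose first edge points into Smoking (i.e. leaves Smoking via a parent).
Parents of Smoking: {Age, Exercise, Genotype}.
Enumerating:
  P1: Smoking <- Genotype -> Exercise -> BMI
  P2: Smoking <- Exercise -> BMI
  P3: Smoking <- Age <- BloodPressure -> Genotype -> Exercise -> BMI
  P4: Smoking <- Age <- Genotype -> Exercise -> BMI
That exhausts the simple backdoor paths. Count: 4.

4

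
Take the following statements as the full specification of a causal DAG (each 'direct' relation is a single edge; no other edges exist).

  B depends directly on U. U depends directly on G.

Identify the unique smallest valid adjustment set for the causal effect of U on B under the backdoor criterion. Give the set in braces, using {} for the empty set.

Variables eligible for adjustment (non-descendants of U, excluding U and B): {G}.
Backdoor paths from U to B:
  (none)
With no backdoor paths the empty set already satisfies the criterion, and it is trivially minimal.

{}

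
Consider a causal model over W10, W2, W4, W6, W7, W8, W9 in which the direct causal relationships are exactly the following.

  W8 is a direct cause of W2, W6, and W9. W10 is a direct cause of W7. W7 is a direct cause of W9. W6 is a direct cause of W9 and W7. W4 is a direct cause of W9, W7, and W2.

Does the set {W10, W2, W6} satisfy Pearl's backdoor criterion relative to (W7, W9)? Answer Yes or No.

Backdoor paths from W7 to W9 (paths whose first edge points into W7):
  P1: W7 <- W4 -> W2 <- W8 -> W6 -> W9
  P2: W7 <- W4 -> W2 <- W8 -> W9
  P3: W7 <- W4 -> W9
  P4: W7 <- W6 <- W8 -> W2 <- W4 -> W9
  P5: W7 <- W6 <- W8 -> W9
  P6: W7 <- W6 -> W9
Condition 1 (no descendant of W7 in the set): holds — descendants of W7 are {W9}; none are in {W10, W2, W6}.
Condition 2 (every backdoor path blocked by {W10, W2, W6}):
  P1: blocked at chain node W6 ∈ conditioning set.
  P2: open — collider(s) W2 are conditioned on (or have a conditioned descendant) and no non-collider on the path is in the set.
  P3: open — no interior node is in the conditioning set.
  P4: blocked at chain node W6 ∈ conditioning set.
  P5: blocked at chain node W6 ∈ conditioning set.
  P6: blocked at fork node W6 ∈ conditioning set.
{W10, W2, W6} does not satisfy the backdoor criterion.

No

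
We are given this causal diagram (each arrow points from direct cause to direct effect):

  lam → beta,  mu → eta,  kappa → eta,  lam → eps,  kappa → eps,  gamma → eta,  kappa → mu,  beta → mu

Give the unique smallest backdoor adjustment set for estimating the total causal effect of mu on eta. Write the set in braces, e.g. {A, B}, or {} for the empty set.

Variables eligible for adjustment (non-descendants of mu, excluding mu and eta): {beta, eps, gamma, kappa, lam}.
Backdoor paths from mu to eta:
  P1: mu <- kappa -> eta
  P2: mu <- beta <- lam -> eps <- kappa -> eta
The empty set is not sufficient: P1 (mu <- kappa -> eta) has no collider blocking it and no conditioned non-collider, so it is open.
Try {kappa}:
  P1: blocked at fork node kappa ∈ conditioning set.
  P2: blocked at collider eps (neither it nor any descendant is in the conditioning set).
{kappa} contains no descendant of mu and blocks every backdoor path.
No other singleton works — e.g. {gamma} leaves P1 open — so {kappa} is the unique smallest valid adjustment set.

{kappa}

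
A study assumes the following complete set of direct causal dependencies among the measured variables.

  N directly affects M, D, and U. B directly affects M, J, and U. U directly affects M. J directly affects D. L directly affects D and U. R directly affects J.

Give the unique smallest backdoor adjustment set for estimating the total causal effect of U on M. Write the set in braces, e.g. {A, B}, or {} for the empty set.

{B, N}

Variables eligible for adjustment (non-descendants of U, excluding U and M): {B, D, J, L, N, R}.
Backdoor paths from U to M:
  P1: U <- N -> M
  P2: U <- N -> D <- J <- B -> M
  P3: U <- B -> J -> D <- N -> M
  P4: U <- B -> M
  P5: U <- L -> D <- N -> M
  P6: U <- L -> D <- J <- B -> M
The empty set is not sufficient: P1 (U <- N -> M) has no collider blocking it and no conditioned non-collider, so it is open.
Try {B, N}:
  P1: blocked at fork node N ∈ conditioning set.
  P2: blocked at fork node N ∈ conditioning set.
  P3: blocked at fork node B ∈ conditioning set.
  P4: blocked at fork node B ∈ conditioning set.
  P5: blocked at collider D (neither it nor any descendant is in the conditioning set).
  P6: blocked at collider D (neither it nor any descendant is in the conditioning set).
{B, N} contains no descendant of U and blocks every backdoor path.
Every element of {B, N} is needed (dropping B leaves P4 open; dropping N leaves P1 open), so no proper subset is valid.
Among all size-2 subsets of the eligible variables, only {B, N} blocks every backdoor path, so it is the unique smallest valid adjustment set.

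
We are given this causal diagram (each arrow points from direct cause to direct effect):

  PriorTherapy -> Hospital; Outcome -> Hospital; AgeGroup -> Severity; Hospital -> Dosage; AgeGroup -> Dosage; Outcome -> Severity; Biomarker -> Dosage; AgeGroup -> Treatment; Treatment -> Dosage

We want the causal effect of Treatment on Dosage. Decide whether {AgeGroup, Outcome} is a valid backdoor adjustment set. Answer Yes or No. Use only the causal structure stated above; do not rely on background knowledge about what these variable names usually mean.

Backdoor paths from Treatment to Dosage (paths whose first edge points into Treatment):
  P1: Treatment <- AgeGroup -> Severity <- Outcome -> Hospital -> Dosage
  P2: Treatment <- AgeGroup -> Dosage
Condition 1 (no descendant of Treatment in the set): holds — descendants of Treatment are {Dosage}; none are in {AgeGroup, Outcome}.
Condition 2 (every backdoor path blocked by {AgeGroup, Outcome}):
  P1: blocked at fork node AgeGroup ∈ conditioning set.
  P2: blocked at fork node AgeGroup ∈ conditioning set.
{AgeGroup, Outcome} satisfies the backdoor criterion.

Yes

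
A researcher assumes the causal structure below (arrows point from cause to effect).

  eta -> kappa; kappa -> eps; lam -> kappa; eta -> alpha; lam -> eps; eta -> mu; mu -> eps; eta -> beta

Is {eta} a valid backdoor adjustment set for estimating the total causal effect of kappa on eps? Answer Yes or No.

No

Backdoor paths from kappa to eps (paths whose first edge points into kappa):
  P1: kappa <- eta -> mu -> eps
  P2: kappa <- lam -> eps
Condition 1 (no descendant of kappa in the set): holds — descendants of kappa are {eps}; none are in {eta}.
Condition 2 (every backdoor path blocked by {eta}):
  P1: blocked at fork node eta ∈ conditioning set.
  P2: open — no interior node is in the conditioning set.
{eta} does not satisfy the backdoor criterion.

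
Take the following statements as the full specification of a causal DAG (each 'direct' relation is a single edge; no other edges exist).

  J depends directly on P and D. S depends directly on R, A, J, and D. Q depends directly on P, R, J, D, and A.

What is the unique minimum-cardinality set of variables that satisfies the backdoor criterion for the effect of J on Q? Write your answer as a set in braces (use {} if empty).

{D, P}

Variables eligible for adjustment (non-descendants of J, excluding J and Q): {A, D, P, R}.
Backdoor paths from J to Q:
  P1: J <- P -> Q
  P2: J <- D -> Q
  P3: J <- D -> S <- A -> Q
  P4: J <- D -> S <- R -> Q
The empty set is not sufficient: P1 (J <- P -> Q) has no collider blocking it and no conditioned non-collider, so it is open.
Try {D, P}:
  P1: blocked at fork node P ∈ conditioning set.
  P2: blocked at fork node D ∈ conditioning set.
  P3: blocked at fork node D ∈ conditioning set.
  P4: blocked at fork node D ∈ conditioning set.
{D, P} contains no descendant of J and blocks every backdoor path.
Every element of {D, P} is needed (dropping D leaves P2 open; dropping P leaves P1 open), so no proper subset is valid.
Among all size-2 subsets of the eligible variables, only {D, P} blocks every backdoor path, so it is the unique smallest valid adjustment set.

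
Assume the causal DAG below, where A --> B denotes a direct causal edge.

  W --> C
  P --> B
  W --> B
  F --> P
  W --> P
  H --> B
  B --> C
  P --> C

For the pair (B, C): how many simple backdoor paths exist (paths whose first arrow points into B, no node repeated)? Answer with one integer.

A backdoor path from B to C is any simple undirected path whose first edge points into B (i.e. leaves B via a parent).
Parents of B: {H, P, W}.
Enumerating:
  P1: B <- W -> P -> C
  P2: B <- W -> C
  P3: B <- P <- W -> C
  P4: B <- P -> C
That exhausts the simple backdoor paths. Count: 4.

4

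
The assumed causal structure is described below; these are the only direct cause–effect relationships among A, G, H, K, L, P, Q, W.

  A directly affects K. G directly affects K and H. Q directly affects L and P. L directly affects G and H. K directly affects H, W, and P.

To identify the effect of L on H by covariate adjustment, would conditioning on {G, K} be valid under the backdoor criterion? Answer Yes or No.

Backdoor paths from L to H (paths whose first edge points into L):
  P1: L <- Q -> P <- K <- G -> H
  P2: L <- Q -> P <- K -> H
Condition 1 (no descendant of L in the set): FAILS — G and K are descendants of L.
Condition 2 (every backdoor path blocked by {G, K}):
  P1: blocked at collider P (neither it nor any descendant is in the conditioning set).
  P2: blocked at collider P (neither it nor any descendant is in the conditioning set).
{G, K} does not satisfy the backdoor criterion.

No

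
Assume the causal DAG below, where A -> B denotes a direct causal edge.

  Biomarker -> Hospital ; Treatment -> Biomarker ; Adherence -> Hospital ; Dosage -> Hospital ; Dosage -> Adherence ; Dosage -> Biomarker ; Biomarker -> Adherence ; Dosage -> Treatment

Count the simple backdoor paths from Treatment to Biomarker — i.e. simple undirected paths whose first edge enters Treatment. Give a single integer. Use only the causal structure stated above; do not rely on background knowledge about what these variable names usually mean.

5

A backdoor path from Treatment to Biomarker is any simple undirected path whose first edge points into Treatment (i.e. leaves Treatment via a parent).
Parents of Treatment: {Dosage}.
Enumerating:
  P1: Treatment <- Dosage -> Biomarker
  P2: Treatment <- Dosage -> Adherence <- Biomarker
  P3: Treatment <- Dosage -> Adherence -> Hospital <- Biomarker
  P4: Treatment <- Dosage -> Hospital <- Biomarker
  P5: Treatment <- Dosage -> Hospital <- Adherence <- Biomarker
That exhausts the simple backdoor paths. Count: 5.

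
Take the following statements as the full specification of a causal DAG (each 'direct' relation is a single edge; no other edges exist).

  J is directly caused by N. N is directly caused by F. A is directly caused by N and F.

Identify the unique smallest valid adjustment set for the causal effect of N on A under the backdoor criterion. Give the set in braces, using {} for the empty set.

{F}

Variables eligible for adjustment (non-descendants of N, excluding N and A): {F}.
Backdoor paths from N to A:
  P1: N <- F -> A
The empty set is not sufficient: P1 (N <- F -> A) has no collider blocking it and no conditioned non-collider, so it is open.
Try {F}:
  P1: blocked at fork node F ∈ conditioning set.
{F} contains no descendant of N and blocks every backdoor path.
{F} is the unique smallest valid adjustment set.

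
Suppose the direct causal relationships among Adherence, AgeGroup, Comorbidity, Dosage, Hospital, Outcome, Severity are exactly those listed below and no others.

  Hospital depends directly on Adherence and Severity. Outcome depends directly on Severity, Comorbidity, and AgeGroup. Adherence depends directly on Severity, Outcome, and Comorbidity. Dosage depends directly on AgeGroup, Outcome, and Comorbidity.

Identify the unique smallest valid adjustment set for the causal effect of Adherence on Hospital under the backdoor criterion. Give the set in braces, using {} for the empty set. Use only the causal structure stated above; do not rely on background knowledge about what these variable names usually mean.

{Severity}

Variables eligible for adjustment (non-descendants of Adherence, excluding Adherence and Hospital): {AgeGroup, Comorbidity, Dosage, Outcome, Severity}.
Backdoor paths from Adherence to Hospital:
  P1: Adherence <- Comorbidity -> Outcome <- Severity -> Hospital
  P2: Adherence <- Comorbidity -> Dosage <- AgeGroup -> Outcome <- Severity -> Hospital
  P3: Adherence <- Comorbidity -> Dosage <- Outcome <- Severity -> Hospital
  P4: Adherence <- Severity -> Hospital
  P5: Adherence <- Outcome <- Severity -> Hospital
The empty set is not sufficient: P4 (Adherence <- Severity -> Hospital) has no collider blocking it and no conditioned non-collider, so it is open.
Try {Severity}:
  P1: blocked at collider Outcome (neither it nor any descendant is in the conditioning set).
  P2: blocked at collider Dosage (neither it nor any descendant is in the conditioning set).
  P3: blocked at collider Dosage (neither it nor any descendant is in the conditioning set).
  P4: blocked at fork node Severity ∈ conditioning set.
  P5: blocked at fork node Severity ∈ conditioning set.
{Severity} contains no descendant of Adherence and blocks every backdoor path.
No other singleton works — e.g. {Comorbidity} leaves P4 open — so {Severity} is the unique smallest valid adjustment set.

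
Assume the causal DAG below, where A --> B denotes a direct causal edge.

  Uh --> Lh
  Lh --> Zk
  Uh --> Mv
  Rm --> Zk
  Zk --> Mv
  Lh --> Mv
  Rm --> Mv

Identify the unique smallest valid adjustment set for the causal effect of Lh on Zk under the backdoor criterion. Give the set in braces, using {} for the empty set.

Variables eligible for adjustment (non-descendants of Lh, excluding Lh and Zk): {Rm, Uh}.
Backdoor paths from Lh to Zk:
  P1: Lh <- Uh -> Mv <- Rm -> Zk
  P2: Lh <- Uh -> Mv <- Zk
Each backdoor path contains an unconditioned collider, so every path is already blocked with the empty conditioning set:
  P1: blocked at collider Mv (neither it nor any descendant is in the conditioning set).
  P2: blocked at collider Mv (neither it nor any descendant is in the conditioning set).
The empty set is therefore the unique smallest valid set.

{}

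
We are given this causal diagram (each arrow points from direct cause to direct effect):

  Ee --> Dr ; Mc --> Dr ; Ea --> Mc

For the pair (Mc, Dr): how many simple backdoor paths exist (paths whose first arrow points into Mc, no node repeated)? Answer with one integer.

A backdoor path from Mc to Dr is any simple undirected path whose first edge points into Mc (i.e. leaves Mc via a parent).
Parents of Mc: {Ea}.
No simple path from any parent of Mc reaches Dr without revisiting Mc, so there are no backdoor paths.

0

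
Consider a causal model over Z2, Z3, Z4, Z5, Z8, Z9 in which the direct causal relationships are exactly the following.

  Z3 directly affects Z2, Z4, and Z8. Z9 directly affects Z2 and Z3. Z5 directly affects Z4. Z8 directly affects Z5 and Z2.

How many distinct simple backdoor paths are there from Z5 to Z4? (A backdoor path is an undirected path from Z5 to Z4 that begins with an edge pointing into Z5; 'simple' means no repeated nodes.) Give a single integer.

3

A backdoor path from Z5 to Z4 is any simple undirected path whose first edge points into Z5 (i.e. leaves Z5 via a parent).
Parents of Z5: {Z8}.
Enumerating:
  P1: Z5 <- Z8 <- Z3 -> Z4
  P2: Z5 <- Z8 -> Z2 <- Z9 -> Z3 -> Z4
  P3: Z5 <- Z8 -> Z2 <- Z3 -> Z4
That exhausts the simple backdoor paths. Count: 3.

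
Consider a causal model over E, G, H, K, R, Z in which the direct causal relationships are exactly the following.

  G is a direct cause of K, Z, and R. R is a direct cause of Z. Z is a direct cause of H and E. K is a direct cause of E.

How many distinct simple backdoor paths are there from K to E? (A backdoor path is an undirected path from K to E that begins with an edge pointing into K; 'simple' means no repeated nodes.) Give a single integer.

A backdoor path from K to E is any simple undirected path whose first edge points into K (i.e. leaves K via a parent).
Parents of K: {G}.
Enumerating:
  P1: K <- G -> R -> Z -> E
  P2: K <- G -> Z -> E
That exhausts the simple backdoor paths. Count: 2.

2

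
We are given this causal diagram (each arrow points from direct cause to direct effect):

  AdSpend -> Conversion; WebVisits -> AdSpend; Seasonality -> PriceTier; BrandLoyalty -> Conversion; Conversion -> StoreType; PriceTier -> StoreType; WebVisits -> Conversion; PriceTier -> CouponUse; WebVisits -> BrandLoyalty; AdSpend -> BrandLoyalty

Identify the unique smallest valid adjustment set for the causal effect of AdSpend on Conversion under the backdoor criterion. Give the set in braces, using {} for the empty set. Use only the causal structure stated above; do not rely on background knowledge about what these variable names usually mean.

{WebVisits}

Variables eligible for adjustment (non-descendants of AdSpend, excluding AdSpend and Conversion): {CouponUse, PriceTier, Seasonality, WebVisits}.
Backdoor paths from AdSpend to Conversion:
  P1: AdSpend <- WebVisits -> BrandLoyalty -> Conversion
  P2: AdSpend <- WebVisits -> Conversion
The empty set is not sufficient: P1 (AdSpend <- WebVisits -> BrandLoyalty -> Conversion) has no collider blocking it and no conditioned non-collider, so it is open.
Try {WebVisits}:
  P1: blocked at fork node WebVisits ∈ conditioning set.
  P2: blocked at fork node WebVisits ∈ conditioning set.
{WebVisits} contains no descendant of AdSpend and blocks every backdoor path.
No other singleton works — e.g. {Seasonality} leaves P1 open — so {WebVisits} is the unique smallest valid adjustment set.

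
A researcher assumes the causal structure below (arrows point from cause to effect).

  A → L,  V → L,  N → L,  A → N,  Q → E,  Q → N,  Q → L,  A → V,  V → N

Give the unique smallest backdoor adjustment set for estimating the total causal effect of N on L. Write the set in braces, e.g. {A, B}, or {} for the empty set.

Variables eligible for adjustment (non-descendants of N, excluding N and L): {A, E, Q, V}.
Backdoor paths from N to L:
  P1: N <- A -> V -> L
  P2: N <- A -> L
  P3: N <- Q -> L
  P4: N <- V <- A -> L
  P5: N <- V -> L
The empty set is not sufficient: P1 (N <- A -> V -> L) has no collider blocking it and no conditioned non-collider, so it is open.
Try {A, Q, V}:
  P1: blocked at fork node A ∈ conditioning set.
  P2: blocked at fork node A ∈ conditioning set.
  P3: blocked at fork node Q ∈ conditioning set.
  P4: blocked at chain node V ∈ conditioning set.
  P5: blocked at fork node V ∈ conditioning set.
{A, Q, V} contains no descendant of N and blocks every backdoor path.
Every element of {A, Q, V} is needed (dropping A leaves P2 open; dropping Q leaves P3 open; dropping V leaves P5 open), so no proper subset is valid.
Among all size-3 subsets of the eligible variables, only {A, Q, V} blocks every backdoor path, so it is the unique smallest valid adjustment set.

{A, Q, V}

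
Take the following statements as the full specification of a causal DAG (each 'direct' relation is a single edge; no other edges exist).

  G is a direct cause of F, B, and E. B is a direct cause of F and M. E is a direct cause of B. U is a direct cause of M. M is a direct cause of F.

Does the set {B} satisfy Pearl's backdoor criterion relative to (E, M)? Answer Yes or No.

No

Backdoor paths from E to M (paths whose first edge points into E):
  P1: E <- G -> B -> M
  P2: E <- G -> B -> F <- M
  P3: E <- G -> F <- B -> M
  P4: E <- G -> F <- M
Condition 1 (no descendant of E in the set): FAILS — B is a descendant of E.
Condition 2 (every backdoor path blocked by {B}):
  P1: blocked at chain node B ∈ conditioning set.
  P2: blocked at chain node B ∈ conditioning set.
  P3: blocked at collider F (neither it nor any descendant is in the conditioning set).
  P4: blocked at collider F (neither it nor any descendant is in the conditioning set).
{B} does not satisfy the backdoor criterion.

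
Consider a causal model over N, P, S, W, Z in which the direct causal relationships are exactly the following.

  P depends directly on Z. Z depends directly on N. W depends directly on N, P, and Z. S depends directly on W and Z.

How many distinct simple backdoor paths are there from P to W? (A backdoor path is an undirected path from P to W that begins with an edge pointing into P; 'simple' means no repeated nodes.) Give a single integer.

3

A backdoor path from P to W is any simple undirected path whose first edge points into P (i.e. leaves P via a parent).
Parents of P: {Z}.
Enumerating:
  P1: P <- Z <- N -> W
  P2: P <- Z -> W
  P3: P <- Z -> S <- W
That exhausts the simple backdoor paths. Count: 3.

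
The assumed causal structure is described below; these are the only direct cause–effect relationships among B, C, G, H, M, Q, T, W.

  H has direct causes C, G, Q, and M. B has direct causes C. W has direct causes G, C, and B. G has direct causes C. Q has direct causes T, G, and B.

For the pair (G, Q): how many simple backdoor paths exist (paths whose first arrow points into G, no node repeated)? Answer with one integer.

3

A backdoor path from G to Q is any simple undirected path whose first edge points into G (i.e. leaves G via a parent).
Parents of G: {C}.
Enumerating:
  P1: G <- C -> B -> Q
  P2: G <- C -> W <- B -> Q
  P3: G <- C -> H <- Q
That exhausts the simple backdoor paths. Count: 3.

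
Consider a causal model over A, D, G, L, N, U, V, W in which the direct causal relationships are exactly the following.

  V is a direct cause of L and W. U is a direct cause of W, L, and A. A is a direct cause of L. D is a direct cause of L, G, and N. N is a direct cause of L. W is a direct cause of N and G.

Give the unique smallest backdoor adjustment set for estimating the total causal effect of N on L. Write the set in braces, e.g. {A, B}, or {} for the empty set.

{D, W}

Variables eligible for adjustment (non-descendants of N, excluding N and L): {A, D, G, U, V, W}.
Backdoor paths from N to L:
  P1: N <- D -> G <- W <- V -> L
  P2: N <- D -> G <- W <- U -> A -> L
  P3: N <- D -> G <- W <- U -> L
  P4: N <- D -> L
  P5: N <- W <- V -> L
  P6: N <- W <- U -> A -> L
  P7: N <- W <- U -> L
  P8: N <- W -> G <- D -> L
The empty set is not sufficient: P4 (N <- D -> L) has no collider blocking it and no conditioned non-collider, so it is open.
Try {D, W}:
  P1: blocked at fork node D ∈ conditioning set.
  P2: blocked at fork node D ∈ conditioning set.
  P3: blocked at fork node D ∈ conditioning set.
  P4: blocked at fork node D ∈ conditioning set.
  P5: blocked at chain node W ∈ conditioning set.
  P6: blocked at chain node W ∈ conditioning set.
  P7: blocked at chain node W ∈ conditioning set.
  P8: blocked at fork node W ∈ conditioning set.
{D, W} contains no descendant of N and blocks every backdoor path.
Every element of {D, W} is needed (dropping D leaves P4 open; dropping W leaves P5 open), so no proper subset is valid.
Among all size-2 subsets of the eligible variables, only {D, W} blocks every backdoor path, so it is the unique smallest valid adjustment set.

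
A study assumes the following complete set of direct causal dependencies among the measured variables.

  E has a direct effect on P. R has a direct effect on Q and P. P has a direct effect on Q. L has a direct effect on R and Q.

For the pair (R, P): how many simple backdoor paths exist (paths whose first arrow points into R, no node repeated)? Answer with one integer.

1

A backdoor path from R to P is any simple undirected path whose first edge points into R (i.e. leaves R via a parent).
Parents of R: {L}.
Enumerating:
  P1: R <- L -> Q <- P
That exhausts the simple backdoor paths. Count: 1.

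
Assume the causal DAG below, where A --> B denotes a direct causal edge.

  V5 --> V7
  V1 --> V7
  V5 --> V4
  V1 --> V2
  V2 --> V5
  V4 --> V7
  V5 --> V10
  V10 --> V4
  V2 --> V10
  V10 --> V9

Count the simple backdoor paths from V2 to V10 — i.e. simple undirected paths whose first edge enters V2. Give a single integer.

4

A backdoor path from V2 to V10 is any simple undirected path whose first edge points into V2 (i.e. leaves V2 via a parent).
Parents of V2: {V1}.
Enumerating:
  P1: V2 <- V1 -> V7 <- V5 -> V10
  P2: V2 <- V1 -> V7 <- V5 -> V4 <- V10
  P3: V2 <- V1 -> V7 <- V4 <- V5 -> V10
  P4: V2 <- V1 -> V7 <- V4 <- V10
That exhausts the simple backdoor paths. Count: 4.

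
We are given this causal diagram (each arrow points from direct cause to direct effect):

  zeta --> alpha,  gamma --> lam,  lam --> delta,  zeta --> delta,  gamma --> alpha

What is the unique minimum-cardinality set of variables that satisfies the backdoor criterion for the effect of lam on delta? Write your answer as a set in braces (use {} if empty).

Variables eligible for adjustment (non-descendants of lam, excluding lam and delta): {alpha, gamma, zeta}.
Backdoor paths from lam to delta:
  P1: lam <- gamma -> alpha <- zeta -> delta
Each backdoor path contains an unconditioned collider, so every path is already blocked with the empty conditioning set:
  P1: blocked at collider alpha (neither it nor any descendant is in the conditioning set).
The empty set is therefore the unique smallest valid set.

{}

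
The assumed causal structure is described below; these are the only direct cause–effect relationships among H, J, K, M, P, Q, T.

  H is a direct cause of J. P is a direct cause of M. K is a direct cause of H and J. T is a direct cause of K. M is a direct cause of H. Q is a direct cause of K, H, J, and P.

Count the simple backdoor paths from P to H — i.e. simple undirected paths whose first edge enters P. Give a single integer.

5

A backdoor path from P to H is any simple undirected path whose first edge points into P (i.e. leaves P via a parent).
Parents of P: {Q}.
Enumerating:
  P1: P <- Q -> K -> H
  P2: P <- Q -> K -> J <- H
  P3: P <- Q -> H
  P4: P <- Q -> J <- K -> H
  P5: P <- Q -> J <- H
That exhausts the simple backdoor paths. Count: 5.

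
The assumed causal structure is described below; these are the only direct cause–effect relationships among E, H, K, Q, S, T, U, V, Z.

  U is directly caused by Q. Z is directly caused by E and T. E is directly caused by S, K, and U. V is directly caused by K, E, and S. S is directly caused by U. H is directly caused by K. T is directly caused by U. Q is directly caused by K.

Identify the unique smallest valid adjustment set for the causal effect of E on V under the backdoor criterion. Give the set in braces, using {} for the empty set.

Variables eligible for adjustment (non-descendants of E, excluding E and V): {H, K, Q, S, T, U}.
Backdoor paths from E to V:
  P1: E <- K -> Q -> U -> S -> V
  P2: E <- K -> V
  P3: E <- U <- Q <- K -> V
  P4: E <- U -> S -> V
  P5: E <- S <- U <- Q <- K -> V
  P6: E <- S -> V
The empty set is not sufficient: P1 (E <- K -> Q -> U -> S -> V) has no collider blocking it and no conditioned non-collider, so it is open.
Try {K, S}:
  P1: blocked at fork node K ∈ conditioning set.
  P2: blocked at fork node K ∈ conditioning set.
  P3: blocked at fork node K ∈ conditioning set.
  P4: blocked at chain node S ∈ conditioning set.
  P5: blocked at chain node S ∈ conditioning set.
  P6: blocked at fork node S ∈ conditioning set.
{K, S} contains no descendant of E and blocks every backdoor path.
Every element of {K, S} is needed (dropping K leaves P2 open; dropping S leaves P4 open), so no proper subset is valid.
Among all size-2 subsets of the eligible variables, only {K, S} blocks every backdoor path, so it is the unique smallest valid adjustment set.

{K, S}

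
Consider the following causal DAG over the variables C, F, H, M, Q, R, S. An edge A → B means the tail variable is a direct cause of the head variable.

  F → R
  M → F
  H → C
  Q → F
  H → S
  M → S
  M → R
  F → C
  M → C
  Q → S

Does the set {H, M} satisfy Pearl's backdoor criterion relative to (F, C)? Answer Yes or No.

Yes

Backdoor paths from F to C (paths whose first edge points into F):
  P1: F <- M -> S <- H -> C
  P2: F <- M -> C
  P3: F <- Q -> S <- M -> C
  P4: F <- Q -> S <- H -> C
Condition 1 (no descendant of F in the set): holds — descendants of F are {C, R}; none are in {H, M}.
Condition 2 (every backdoor path blocked by {H, M}):
  P1: blocked at fork node M ∈ conditioning set.
  P2: blocked at fork node M ∈ conditioning set.
  P3: blocked at collider S (neither it nor any descendant is in the conditioning set).
  P4: blocked at collider S (neither it nor any descendant is in the conditioning set).
{H, M} satisfies the backdoor criterion.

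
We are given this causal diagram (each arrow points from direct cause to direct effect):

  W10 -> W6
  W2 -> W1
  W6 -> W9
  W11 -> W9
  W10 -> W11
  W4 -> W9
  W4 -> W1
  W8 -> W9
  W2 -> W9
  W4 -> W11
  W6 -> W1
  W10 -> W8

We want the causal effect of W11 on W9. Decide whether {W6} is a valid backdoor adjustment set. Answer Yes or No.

Backdoor paths from W11 to W9 (paths whose first edge points into W11):
  P1: W11 <- W4 -> W1 <- W6 <- W10 -> W8 -> W9
  P2: W11 <- W4 -> W1 <- W6 -> W9
  P3: W11 <- W4 -> W1 <- W2 -> W9
  P4: W11 <- W4 -> W9
  P5: W11 <- W10 -> W6 -> W1 <- W4 -> W9
  P6: W11 <- W10 -> W6 -> W1 <- W2 -> W9
  P7: W11 <- W10 -> W6 -> W9
  P8: W11 <- W10 -> W8 -> W9
Condition 1 (no descendant of W11 in the set): holds — descendants of W11 are {W9}; none are in {W6}.
Condition 2 (every backdoor path blocked by {W6}):
  P1: blocked at collider W1 (neither it nor any descendant is in the conditioning set).
  P2: blocked at collider W1 (neither it nor any descendant is in the conditioning set).
  P3: blocked at collider W1 (neither it nor any descendant is in the conditioning set).
  P4: open — no interior node is in the conditioning set.
  P5: blocked at chain node W6 ∈ conditioning set.
  P6: blocked at chain node W6 ∈ conditioning set.
  P7: blocked at chain node W6 ∈ conditioning set.
  P8: open — no interior node is in the conditioning set.
{W6} does not satisfy the backdoor criterion.

No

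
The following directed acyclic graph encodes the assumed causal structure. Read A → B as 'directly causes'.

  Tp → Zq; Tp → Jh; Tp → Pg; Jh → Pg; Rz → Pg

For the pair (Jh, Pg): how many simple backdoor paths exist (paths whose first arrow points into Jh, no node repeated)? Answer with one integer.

1

A backdoor path from Jh to Pg is any simple undirected path whose first edge points into Jh (i.e. leaves Jh via a parent).
Parents of Jh: {Tp}.
Enumerating:
  P1: Jh <- Tp -> Pg
That exhausts the simple backdoor paths. Count: 1.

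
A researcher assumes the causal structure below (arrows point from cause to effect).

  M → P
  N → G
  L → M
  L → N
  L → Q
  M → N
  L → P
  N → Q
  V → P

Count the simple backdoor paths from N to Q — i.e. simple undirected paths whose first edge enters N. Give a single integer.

A backdoor path from N to Q is any simple undirected path whose first edge points into N (i.e. leaves N via a parent).
Parents of N: {L, M}.
Enumerating:
  P1: N <- L -> Q
  P2: N <- M <- L -> Q
  P3: N <- M -> P <- L -> Q
That exhausts the simple backdoor paths. Count: 3.

3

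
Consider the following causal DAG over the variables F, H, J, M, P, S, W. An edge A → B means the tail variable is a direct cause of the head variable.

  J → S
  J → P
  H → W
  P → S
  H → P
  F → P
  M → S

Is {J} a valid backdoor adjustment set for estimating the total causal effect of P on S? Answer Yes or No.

Backdoor paths from P to S (paths whose first edge points into P):
  P1: P <- J -> S
Condition 1 (no descendant of P in the set): holds — descendants of P are {S}; none are in {J}.
Condition 2 (every backdoor path blocked by {J}):
  P1: blocked at fork node J ∈ conditioning set.
{J} satisfies the backdoor criterion.

Yes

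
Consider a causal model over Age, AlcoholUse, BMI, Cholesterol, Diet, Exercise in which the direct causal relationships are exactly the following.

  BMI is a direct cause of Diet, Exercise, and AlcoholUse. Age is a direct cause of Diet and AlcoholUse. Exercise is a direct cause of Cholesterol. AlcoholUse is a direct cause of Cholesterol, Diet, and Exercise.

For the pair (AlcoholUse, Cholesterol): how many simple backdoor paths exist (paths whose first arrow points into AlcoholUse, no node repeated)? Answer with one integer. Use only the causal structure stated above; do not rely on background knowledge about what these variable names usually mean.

2

A backdoor path from AlcoholUse to Cholesterol is any simple undirected path whose first edge points into AlcoholUse (i.e. leaves AlcoholUse via a parent).
Parents of AlcoholUse: {Age, BMI}.
Enumerating:
  P1: AlcoholUse <- Age -> Diet <- BMI -> Exercise -> Cholesterol
  P2: AlcoholUse <- BMI -> Exercise -> Cholesterol
That exhausts the simple backdoor paths. Count: 2.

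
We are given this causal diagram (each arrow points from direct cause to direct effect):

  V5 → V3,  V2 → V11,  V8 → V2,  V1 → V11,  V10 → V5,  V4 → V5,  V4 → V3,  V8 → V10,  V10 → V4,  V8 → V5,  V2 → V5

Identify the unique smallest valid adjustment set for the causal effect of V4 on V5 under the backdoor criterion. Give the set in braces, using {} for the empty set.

Variables eligible for adjustment (non-descendants of V4, excluding V4 and V5): {V1, V10, V11, V2, V8}.
Backdoor paths from V4 to V5:
  P1: V4 <- V10 <- V8 -> V2 -> V5
  P2: V4 <- V10 <- V8 -> V5
  P3: V4 <- V10 -> V5
The empty set is not sufficient: P1 (V4 <- V10 <- V8 -> V2 -> V5) has no collider blocking it and no conditioned non-collider, so it is open.
Try {V10}:
  P1: blocked at chain node V10 ∈ conditioning set.
  P2: blocked at chain node V10 ∈ conditioning set.
  P3: blocked at fork node V10 ∈ conditioning set.
{V10} contains no descendant of V4 and blocks every backdoor path.
No other singleton works — e.g. {V8} leaves P3 open — so {V10} is the unique smallest valid adjustment set.

{V10}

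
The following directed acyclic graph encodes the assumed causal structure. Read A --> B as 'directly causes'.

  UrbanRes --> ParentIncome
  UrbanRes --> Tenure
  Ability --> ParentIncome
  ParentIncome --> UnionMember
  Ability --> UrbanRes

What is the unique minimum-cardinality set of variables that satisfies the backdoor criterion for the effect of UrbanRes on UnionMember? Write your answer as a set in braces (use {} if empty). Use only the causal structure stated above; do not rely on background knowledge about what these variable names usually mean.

Variables eligible for adjustment (non-descendants of UrbanRes, excluding UrbanRes and UnionMember): {Ability}.
Backdoor paths from UrbanRes to UnionMember:
  P1: UrbanRes <- Ability -> ParentIncome -> UnionMember
The empty set is not sufficient: P1 (UrbanRes <- Ability -> ParentIncome -> UnionMember) has no collider blocking it and no conditioned non-collider, so it is open.
Try {Ability}:
  P1: blocked at fork node Ability ∈ conditioning set.
{Ability} contains no descendant of UrbanRes and blocks every backdoor path.
{Ability} is the unique smallest valid adjustment set.

{Ability}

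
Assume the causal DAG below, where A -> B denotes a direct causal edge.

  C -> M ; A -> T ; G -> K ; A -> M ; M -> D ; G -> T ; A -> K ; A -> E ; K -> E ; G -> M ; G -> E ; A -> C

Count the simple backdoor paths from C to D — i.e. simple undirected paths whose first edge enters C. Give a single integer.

A backdoor path from C to D is any simple undirected path whose first edge points into C (i.e. leaves C via a parent).
Parents of C: {A}.
Enumerating:
  P1: C <- A -> M -> D
  P2: C <- A -> K <- G -> M -> D
  P3: C <- A -> K -> E <- G -> M -> D
  P4: C <- A -> E <- G -> M -> D
  P5: C <- A -> E <- K <- G -> M -> D
  P6: C <- A -> T <- G -> M -> D
That exhausts the simple backdoor paths. Count: 6.

6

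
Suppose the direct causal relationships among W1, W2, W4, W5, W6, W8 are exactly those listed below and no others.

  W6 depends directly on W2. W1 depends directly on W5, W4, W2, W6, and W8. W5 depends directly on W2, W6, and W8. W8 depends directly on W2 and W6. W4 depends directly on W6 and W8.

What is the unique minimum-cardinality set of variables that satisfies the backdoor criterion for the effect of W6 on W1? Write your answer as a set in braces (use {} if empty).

{W2}

Variables eligible for adjustment (non-descendants of W6, excluding W6 and W1): {W2}.
Backdoor paths from W6 to W1:
  P1: W6 <- W2 -> W8 -> W5 -> W1
  P2: W6 <- W2 -> W8 -> W4 -> W1
  P3: W6 <- W2 -> W8 -> W1
  P4: W6 <- W2 -> W5 <- W8 -> W4 -> W1
  P5: W6 <- W2 -> W5 <- W8 -> W1
  P6: W6 <- W2 -> W5 -> W1
  P7: W6 <- W2 -> W1
The empty set is not sufficient: P1 (W6 <- W2 -> W8 -> W5 -> W1) has no collider blocking it and no conditioned non-collider, so it is open.
Try {W2}:
  P1: blocked at fork node W2 ∈ conditioning set.
  P2: blocked at fork node W2 ∈ conditioning set.
  P3: blocked at fork node W2 ∈ conditioning set.
  P4: blocked at fork node W2 ∈ conditioning set.
  P5: blocked at fork node W2 ∈ conditioning set.
  P6: blocked at fork node W2 ∈ conditioning set.
  P7: blocked at fork node W2 ∈ conditioning set.
{W2} contains no descendant of W6 and blocks every backdoor path.
{W2} is the unique smallest valid adjustment set.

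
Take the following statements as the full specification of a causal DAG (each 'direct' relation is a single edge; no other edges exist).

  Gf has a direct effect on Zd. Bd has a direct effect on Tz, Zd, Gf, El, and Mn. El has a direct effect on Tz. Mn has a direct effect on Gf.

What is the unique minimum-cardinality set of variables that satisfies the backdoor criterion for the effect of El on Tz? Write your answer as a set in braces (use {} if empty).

Variables eligible for adjustment (non-descendants of El, excluding El and Tz): {Bd, Gf, Mn, Zd}.
Backdoor paths from El to Tz:
  P1: El <- Bd -> Tz
The empty set is not sufficient: P1 (El <- Bd -> Tz) has no collider blocking it and no conditioned non-collider, so it is open.
Try {Bd}:
  P1: blocked at fork node Bd ∈ conditioning set.
{Bd} contains no descendant of El and blocks every backdoor path.
No other singleton works — e.g. {Mn} leaves P1 open — so {Bd} is the unique smallest valid adjustment set.

{Bd}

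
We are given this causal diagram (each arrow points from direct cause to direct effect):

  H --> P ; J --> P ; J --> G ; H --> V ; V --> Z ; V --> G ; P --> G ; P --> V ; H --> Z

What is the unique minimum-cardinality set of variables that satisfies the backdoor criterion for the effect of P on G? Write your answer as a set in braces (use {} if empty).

Variables eligible for adjustment (non-descendants of P, excluding P and G): {H, J}.
Backdoor paths from P to G:
  P1: P <- J -> G
  P2: P <- H -> V -> G
  P3: P <- H -> Z <- V -> G
The empty set is not sufficient: P1 (P <- J -> G) has no collider blocking it and no conditioned non-collider, so it is open.
Try {H, J}:
  P1: blocked at fork node J ∈ conditioning set.
  P2: blocked at fork node H ∈ conditioning set.
  P3: blocked at fork node H ∈ conditioning set.
{H, J} contains no descendant of P and blocks every backdoor path.
Every element of {H, J} is needed (dropping H leaves P2 open; dropping J leaves P1 open), so no proper subset is valid.
Among all size-2 subsets of the eligible variables, only {H, J} blocks every backdoor path, so it is the unique smallest valid adjustment set.

{H, J}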